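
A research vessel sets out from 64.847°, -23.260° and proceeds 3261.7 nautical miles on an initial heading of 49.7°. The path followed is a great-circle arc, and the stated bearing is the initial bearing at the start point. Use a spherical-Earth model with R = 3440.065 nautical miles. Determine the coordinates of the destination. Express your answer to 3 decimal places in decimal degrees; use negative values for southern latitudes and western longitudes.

latitude 48.695°, longitude 86.921°

Central angle δ = d/R = 0.948151 rad.
Converting: φ₁ = 1.131794 rad, θ = 0.867429 rad.
Applying the spherical law of cosines for sides, sin φ₂ = sin φ₁ cos δ + cos φ₁ sin δ cos θ = 0.751206, so φ₂ = 48.695°.
Then Δλ = atan2(0.263329, -0.096787) = 1.923021 rad, from sin θ sin δ cos φ₁ over cos δ − sin φ₁ sin φ₂.
Hence λ₂ = -23.260° + 110.181° = 86.921°.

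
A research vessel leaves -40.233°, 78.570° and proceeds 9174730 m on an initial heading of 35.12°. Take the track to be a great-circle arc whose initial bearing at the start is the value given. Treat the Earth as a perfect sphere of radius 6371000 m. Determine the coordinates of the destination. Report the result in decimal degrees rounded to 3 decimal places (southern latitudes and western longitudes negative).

The arc subtends δ = 9174730/6371000 = 1.440077 rad at the centre.
Converting: φ₁ = -0.702198 rad, θ = 0.612960 rad.
Destination latitude: φ₂ = arcsin( sin φ₁ cos δ + cos φ₁ sin δ cos θ ) = arcsin(0.534923) = 32.339°.
For the longitude increment, Δλ = atan2( sin θ sin δ cos φ₁, cos δ − sin φ₁ sin φ₂ ) = atan2(0.435444, 0.475853) = 42.461°.
λ₂ = λ₁ + Δλ = 121.031°.

latitude 32.339°, longitude 121.031°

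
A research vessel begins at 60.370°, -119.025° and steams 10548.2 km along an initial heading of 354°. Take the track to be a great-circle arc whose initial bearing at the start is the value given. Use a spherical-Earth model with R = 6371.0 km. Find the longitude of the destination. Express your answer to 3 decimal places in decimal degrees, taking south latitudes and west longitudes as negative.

longitude 67.552°

δ = 10548.2/6371 = 1.655658 rad (94.8622°).
Converting: φ₁ = 1.053655 rad, θ = 6.178466 rad.
sin φ₂ = sin φ₁ cos δ + cos φ₁ sin δ cos θ = (0.869236)(-0.084760) + (0.494397)(0.996401)(0.994522) = 0.416243
φ₂ = asin(0.416243) = 0.429309 rad = 24.598°.
Δλ = atan2( sin θ sin δ cos φ₁ , cos δ − sin φ₁ sin φ₂ ) = atan2(-0.051493, -0.446573) = -3.026794 rad = -173.423°.
λ₂ = -119.025° + -173.423° = -292.448°, normalized to (−180°, 180°] → 67.552°.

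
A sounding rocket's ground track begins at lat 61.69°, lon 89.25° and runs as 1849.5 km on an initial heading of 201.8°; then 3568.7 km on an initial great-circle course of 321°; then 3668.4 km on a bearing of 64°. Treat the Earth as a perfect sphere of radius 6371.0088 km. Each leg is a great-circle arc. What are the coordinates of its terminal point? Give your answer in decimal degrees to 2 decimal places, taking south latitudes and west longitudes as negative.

latitude 59.02°, longitude 103.72°

Apply the spherical direct solution leg by leg, carrying full precision between legs.
Leg 1: from (61.69°, 89.25°), δ = 1849.5/6371.0088 = 0.290299 rad, θ = 201.8° → φ = 45.85°, λ = 80.47°.
Leg 2: from (45.85°, 80.47°), δ = 3568.7/6371.0088 = 0.560147 rad, θ = 321° → φ = 63.57°, λ = 31.78°.
Leg 3: from (63.57°, 31.78°), δ = 3668.4/6371.0088 = 0.575796 rad, θ = 64° → φ = 59.02°, λ = 103.72°.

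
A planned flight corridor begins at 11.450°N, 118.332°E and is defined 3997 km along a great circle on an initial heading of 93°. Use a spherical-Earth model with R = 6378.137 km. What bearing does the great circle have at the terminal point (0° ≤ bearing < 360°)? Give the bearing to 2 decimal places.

δ = 3997/6378.137 = 0.626672 rad (35.9057°).
Converting: φ₁ = 0.199840 rad, θ = 1.623156 rad.
Destination latitude: φ₂ = arcsin( sin φ₁ cos δ + cos φ₁ sin δ cos θ ) = arcsin(0.130710) = 7.511°.
Δλ = atan2( sin θ sin δ cos φ₁ , cos δ − sin φ₁ sin φ₂ ) = atan2(0.573993, 0.784036) = 0.631947 rad = 36.208°.
Hence λ₂ = 118.332° + 36.208° = 154.540°.
The forward bearing on arrival equals the back-azimuth from the destination plus 180°.
Back-azimuth from P₂ (7.51°, 154.54°) to P₁ (11.45°, 118.33°), with Δλ' = λ₁ − λ₂ = -36.21°: atan2( sin Δλ' cos φ₁ , cos φ₂ sin φ₁ − sin φ₂ cos φ₁ cos Δλ' ) = 279.17°.
Final bearing = (279.17° + 180°) mod 360° = 99.17°.

final bearing 99.17°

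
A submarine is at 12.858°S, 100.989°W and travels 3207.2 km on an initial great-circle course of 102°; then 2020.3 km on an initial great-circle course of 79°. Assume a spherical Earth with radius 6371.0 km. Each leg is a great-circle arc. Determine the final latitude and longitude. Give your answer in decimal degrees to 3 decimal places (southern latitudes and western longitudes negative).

latitude -12.781°, longitude -53.127°

Apply the spherical direct solution leg by leg, carrying full precision between legs.
Leg 1: from (-12.858°, -100.989°), δ = 3207.2/6371 = 0.503406 rad, θ = 102° → φ = -17.020°, λ = -71.419°.
Leg 2: from (-17.020°, -71.419°), δ = 2020.3/6371 = 0.317109 rad, θ = 79° → φ = -12.781°, λ = -53.127°.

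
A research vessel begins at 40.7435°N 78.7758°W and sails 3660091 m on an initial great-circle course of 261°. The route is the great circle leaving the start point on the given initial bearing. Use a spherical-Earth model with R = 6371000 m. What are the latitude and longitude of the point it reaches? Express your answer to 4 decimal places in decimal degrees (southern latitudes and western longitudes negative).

latitude 28.9138°, longitude -116.5933°

Angular distance δ = d/R = 3660091 / 6371000 = 0.574492 rad.
With φ₁ = 40.7435° = 0.711108 rad and θ = 261° = 4.555309 rad:
sin φ₂ = sin φ₁ cos δ + cos φ₁ sin δ cos θ = (0.652674)(0.839468) + (0.757639)(0.543409)(-0.156434) = 0.483494
φ₂ = asin(0.483494) = 0.504642 rad = 28.9138°.
Δλ = atan2( sin θ sin δ cos φ₁ , cos δ − sin φ₁ sin φ₂ ) = atan2(-0.406639, 0.523905) = -0.660040 rad = -37.8175°.
λ₂ = λ₁ + Δλ = -116.5933°.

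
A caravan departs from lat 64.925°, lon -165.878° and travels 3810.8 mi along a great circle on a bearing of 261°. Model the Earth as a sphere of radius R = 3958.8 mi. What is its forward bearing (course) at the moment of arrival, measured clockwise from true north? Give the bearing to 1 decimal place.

final bearing 208.2°

Angular distance δ = d/R = 3810.8 / 3958.8 = 0.962615 rad.
Converting: φ₁ = 1.133155 rad, θ = 4.555309 rad.
Applying the spherical law of cosines for sides, sin φ₂ = sin φ₁ cos δ + cos φ₁ sin δ cos θ = 0.463116, so φ₂ = 27.588°.
Then Δλ = atan2(-0.343529, 0.151907) = -1.154453 rad, from sin θ sin δ cos φ₁ over cos δ − sin φ₁ sin φ₂.
λ₂ = -165.878° + -66.145° = -232.023°, normalized to (−180°, 180°] → 127.977°.
The forward bearing on arrival equals the back-azimuth from the destination plus 180°.
Back-azimuth from P₂ (27.6°, 128.0°) to P₁ (64.9°, -165.9°), with Δλ' = λ₁ − λ₂ = -293.9°: atan2( sin Δλ' cos φ₁ , cos φ₂ sin φ₁ − sin φ₂ cos φ₁ cos Δλ' ) = 28.2°.
Final bearing = (28.2° + 180°) mod 360° = 208.2°.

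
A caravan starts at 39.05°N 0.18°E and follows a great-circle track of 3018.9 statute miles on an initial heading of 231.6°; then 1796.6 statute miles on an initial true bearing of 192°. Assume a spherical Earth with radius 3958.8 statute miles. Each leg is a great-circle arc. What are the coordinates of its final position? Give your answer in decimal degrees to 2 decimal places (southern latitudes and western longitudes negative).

Apply the spherical direct solution leg by leg, carrying full precision between legs.
Leg 1: from (39.05°, 0.18°), δ = 3018.9/3958.8 = 0.762580 rad, θ = 231.6° → φ = 7.02°, λ = -32.88°.
Leg 2: from (7.02°, -32.88°), δ = 1796.6/3958.8 = 0.453824 rad, θ = 192° → φ = -18.40°, λ = -38.39°.

latitude -18.40°, longitude -38.39°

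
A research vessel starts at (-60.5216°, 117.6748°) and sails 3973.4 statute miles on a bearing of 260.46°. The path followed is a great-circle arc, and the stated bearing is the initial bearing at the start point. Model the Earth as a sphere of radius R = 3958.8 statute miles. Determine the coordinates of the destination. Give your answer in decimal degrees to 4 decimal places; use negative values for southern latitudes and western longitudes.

latitude -32.4417°, longitude 37.4067°

δ = 3973.4/3958.8 = 1.003688 rad (57.5071°).
Converting: φ₁ = -1.056301 rad, θ = 4.545885 rad.
Applying the spherical law of cosines for sides, sin φ₂ = sin φ₁ cos δ + cos φ₁ sin δ cos θ = -0.536441, so φ₂ = -32.4417°.
Then Δλ = atan2(-0.409322, 0.070201) = -1.400943 rad, from sin θ sin δ cos φ₁ over cos δ − sin φ₁ sin φ₂.
Hence λ₂ = 117.6748° + -80.2681° = 37.4067°.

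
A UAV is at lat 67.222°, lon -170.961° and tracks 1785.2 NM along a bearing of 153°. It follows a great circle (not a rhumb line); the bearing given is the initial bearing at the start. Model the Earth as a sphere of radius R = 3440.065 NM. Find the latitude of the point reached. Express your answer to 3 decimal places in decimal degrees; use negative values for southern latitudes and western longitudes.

The arc subtends δ = 1785.2/3440.065 = 0.518944 rad at the centre.
With φ₁ = 67.222° = 1.173245 rad and θ = 153° = 2.670354 rad:
sin φ₂ = sin φ₁ cos δ + cos φ₁ sin δ cos θ = (0.922012)(0.868344) + (0.387162)(0.495963)(-0.891007) = 0.629534
φ₂ = asin(0.629534) = 0.680953 rad = 39.016°.
For the longitude increment, Δλ = atan2( sin θ sin δ cos φ₁, cos δ − sin φ₁ sin φ₂ ) = atan2(0.087174, 0.287906) = 16.846°.
λ₂ = -170.961° + 16.846° = -154.115°.

latitude 39.016°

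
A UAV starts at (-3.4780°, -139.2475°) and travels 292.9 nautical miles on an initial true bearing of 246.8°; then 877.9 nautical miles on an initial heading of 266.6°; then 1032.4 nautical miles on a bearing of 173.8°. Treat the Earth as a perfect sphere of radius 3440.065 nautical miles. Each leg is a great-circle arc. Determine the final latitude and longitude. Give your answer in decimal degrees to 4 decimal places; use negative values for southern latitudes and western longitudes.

Apply the spherical direct solution leg by leg, carrying full precision between legs.
Leg 1: from (-3.4780°, -139.2475°), δ = 292.9/3440.065 = 0.085144 rad, θ = 246.8° → φ = -5.3871°, λ = -143.7505°.
Leg 2: from (-5.3871°, -143.7505°), δ = 877.9/3440.065 = 0.255199 rad, θ = 266.6° → φ = -6.0703°, λ = -158.4301°.
Leg 3: from (-6.0703°, -158.4301°), δ = 1032.4/3440.065 = 0.300111 rad, θ = 173.8° → φ = -23.1582°, λ = -156.4401°.

latitude -23.1582°, longitude -156.4401°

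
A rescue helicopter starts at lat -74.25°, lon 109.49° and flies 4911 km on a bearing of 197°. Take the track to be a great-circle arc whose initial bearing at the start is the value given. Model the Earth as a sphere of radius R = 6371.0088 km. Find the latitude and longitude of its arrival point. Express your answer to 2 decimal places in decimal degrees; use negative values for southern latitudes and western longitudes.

Central angle δ = d/R = 0.770836 rad.
Start latitude φ₁ = -1.295907 rad; initial bearing θ = 3.438299 rad.
Destination latitude: φ₂ = arcsin( sin φ₁ cos δ + cos φ₁ sin δ cos θ ) = arcsin(-0.871255) = -60.60°.
For the longitude increment, Δλ = atan2( sin θ sin δ cos φ₁, cos δ − sin φ₁ sin φ₂ ) = atan2(-0.055294, -0.121215) = -155.48°.
λ₂ = λ₁ + Δλ = -45.99°.

latitude -60.60°, longitude -45.99°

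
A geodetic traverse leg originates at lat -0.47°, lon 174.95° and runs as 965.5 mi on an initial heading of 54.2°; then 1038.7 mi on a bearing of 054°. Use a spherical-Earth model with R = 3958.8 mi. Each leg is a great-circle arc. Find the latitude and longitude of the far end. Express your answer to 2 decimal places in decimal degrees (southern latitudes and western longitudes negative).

latitude 16.25°, longitude -161.03°

Apply the spherical direct solution leg by leg, carrying full precision between legs.
Leg 1: from (-0.47°, 174.95°), δ = 965.5/3958.8 = 0.243887 rad, θ = 54.2° → φ = 7.66°, λ = -173.65°.
Leg 2: from (7.66°, -173.65°), δ = 1038.7/3958.8 = 0.262377 rad, θ = 54° → φ = 16.25°, λ = -161.03°.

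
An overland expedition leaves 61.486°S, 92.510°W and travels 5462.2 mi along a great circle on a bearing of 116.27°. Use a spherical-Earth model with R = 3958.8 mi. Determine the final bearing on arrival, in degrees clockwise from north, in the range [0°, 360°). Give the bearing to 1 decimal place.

δ = 5462.2/3958.8 = 1.379762 rad (79.0545°).
Start latitude φ₁ = -1.073133 rad; initial bearing θ = 2.029294 rad.
sin φ₂ = sin φ₁ cos δ + cos φ₁ sin δ cos θ = (-0.878700)(0.189875) + (0.477373)(0.981808)(-0.442602) = -0.374286
φ₂ = asin(-0.374286) = -0.383627 rad = -21.980°.
Δλ = atan2( sin θ sin δ cos φ₁ , cos δ − sin φ₁ sin φ₂ ) = atan2(0.420282, -0.139010) = 1.890224 rad = 108.302°.
Hence λ₂ = -92.510° + 108.302° = 15.792°.
The forward bearing on arrival equals the back-azimuth from the destination plus 180°.
Back-azimuth from P₂ (-22.0°, 15.8°) to P₁ (-61.5°, -92.5°), with Δλ' = λ₁ − λ₂ = -108.3°: atan2( sin Δλ' cos φ₁ , cos φ₂ sin φ₁ − sin φ₂ cos φ₁ cos Δλ' ) = 207.5°.
Final bearing = (207.5° + 180°) mod 360° = 27.5°.

final bearing 27.5°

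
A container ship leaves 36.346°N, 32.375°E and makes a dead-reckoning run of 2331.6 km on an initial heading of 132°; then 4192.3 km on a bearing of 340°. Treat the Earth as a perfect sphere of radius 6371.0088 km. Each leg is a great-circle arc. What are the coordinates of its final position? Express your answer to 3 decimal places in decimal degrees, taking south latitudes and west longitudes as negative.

Apply the spherical direct solution leg by leg, carrying full precision between legs.
Leg 1: from (36.346°, 32.375°), δ = 2331.6/6371.0088 = 0.365970 rad, θ = 132° → φ = 21.134°, λ = 48.941°.
Leg 2: from (21.134°, 48.941°), δ = 4192.3/6371.0088 = 0.658028 rad, θ = 340° → φ = 55.214°, λ = 27.433°.

latitude 55.214°, longitude 27.433°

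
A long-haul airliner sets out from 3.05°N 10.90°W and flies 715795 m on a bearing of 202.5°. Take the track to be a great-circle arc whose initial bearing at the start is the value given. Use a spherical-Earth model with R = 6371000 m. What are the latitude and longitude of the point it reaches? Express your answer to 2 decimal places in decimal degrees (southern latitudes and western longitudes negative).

The arc subtends δ = 715795/6371000 = 0.112352 rad at the centre.
Start latitude φ₁ = 0.053233 rad; initial bearing θ = 3.534292 rad.
Destination latitude: φ₂ = arcsin( sin φ₁ cos δ + cos φ₁ sin δ cos θ ) = arcsin(-0.050563) = -2.90°.
For the longitude increment, Δλ = atan2( sin θ sin δ cos φ₁, cos δ − sin φ₁ sin φ₂ ) = atan2(-0.042844, 0.996385) = -2.46°.
Hence λ₂ = -10.90° + -2.46° = -13.36°.

latitude -2.90°, longitude -13.36°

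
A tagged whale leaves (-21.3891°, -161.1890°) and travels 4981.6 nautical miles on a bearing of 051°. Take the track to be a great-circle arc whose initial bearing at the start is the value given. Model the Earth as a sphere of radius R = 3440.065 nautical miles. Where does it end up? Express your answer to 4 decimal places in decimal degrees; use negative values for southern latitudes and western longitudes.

The arc subtends δ = 4981.6/3440.065 = 1.448112 rad at the centre.
Converting: φ₁ = -0.373310 rad, θ = 0.890118 rad.
sin φ₂ = sin φ₁ cos δ + cos φ₁ sin δ cos θ = (-0.364700)(0.122377) + (0.931125)(0.992484)(0.629320) = 0.536941
φ₂ = asin(0.536941) = 0.566807 rad = 32.4756°.
For the longitude increment, Δλ = atan2( sin θ sin δ cos φ₁, cos δ − sin φ₁ sin φ₂ ) = atan2(0.718181, 0.318199) = 66.1037°.
Hence λ₂ = -161.1890° + 66.1037° = -95.0853°.

latitude 32.4756°, longitude -95.0853°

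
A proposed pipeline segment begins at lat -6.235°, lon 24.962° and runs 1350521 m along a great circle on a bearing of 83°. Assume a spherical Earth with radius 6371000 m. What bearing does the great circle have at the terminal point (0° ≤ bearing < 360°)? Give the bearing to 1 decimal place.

Central angle δ = d/R = 0.211979 rad.
Converting: φ₁ = -0.108821 rad, θ = 1.448623 rad.
Applying the spherical law of cosines for sides, sin φ₂ = sin φ₁ cos δ + cos φ₁ sin δ cos θ = -0.080687, so φ₂ = -4.628°.
Then Δλ = atan2(0.207592, 0.968853) = 0.211074 rad, from sin θ sin δ cos φ₁ over cos δ − sin φ₁ sin φ₂.
λ₂ = 24.962° + 12.094° = 37.056°.
The forward bearing on arrival equals the back-azimuth from the destination plus 180°.
Back-azimuth from P₂ (-4.6°, 37.1°) to P₁ (-6.2°, 25.0°), with Δλ' = λ₁ − λ₂ = -12.1°: atan2( sin Δλ' cos φ₁ , cos φ₂ sin φ₁ − sin φ₂ cos φ₁ cos Δλ' ) = 261.9°.
Final bearing = (261.9° + 180°) mod 360° = 81.9°.

final bearing 81.9°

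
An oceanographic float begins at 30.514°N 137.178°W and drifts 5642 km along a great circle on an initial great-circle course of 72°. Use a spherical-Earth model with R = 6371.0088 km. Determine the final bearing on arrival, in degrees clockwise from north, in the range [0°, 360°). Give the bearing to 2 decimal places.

The arc subtends δ = 5642/6371.0088 = 0.885574 rad at the centre.
Start latitude φ₁ = 0.532570 rad; initial bearing θ = 1.256637 rad.
Applying the spherical law of cosines for sides, sin φ₂ = sin φ₁ cos δ + cos φ₁ sin δ cos θ = 0.527455, so φ₂ = 31.834°.
For the longitude increment, Δλ = atan2( sin θ sin δ cos φ₁, cos δ − sin φ₁ sin φ₂ ) = atan2(0.634397, 0.365031) = 60.084°.
λ₂ = -137.178° + 60.084° = -77.094°.
The forward bearing on arrival equals the back-azimuth from the destination plus 180°.
Back-azimuth from P₂ (31.83°, -77.09°) to P₁ (30.51°, -137.18°), with Δλ' = λ₁ − λ₂ = -60.08°: atan2( sin Δλ' cos φ₁ , cos φ₂ sin φ₁ − sin φ₂ cos φ₁ cos Δλ' ) = 285.33°.
Final bearing = (285.33° + 180°) mod 360° = 105.33°.

final bearing 105.33°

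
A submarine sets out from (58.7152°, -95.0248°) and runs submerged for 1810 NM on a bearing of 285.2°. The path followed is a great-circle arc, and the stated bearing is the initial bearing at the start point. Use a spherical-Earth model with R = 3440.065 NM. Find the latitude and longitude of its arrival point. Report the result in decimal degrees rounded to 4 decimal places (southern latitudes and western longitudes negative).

δ = 1810/3440.065 = 0.526153 rad (30.1463°).
Converting: φ₁ = 1.024774 rad, θ = 4.977679 rad.
Applying the spherical law of cosines for sides, sin φ₂ = sin φ₁ cos δ + cos φ₁ sin δ cos θ = 0.807386, so φ₂ = 53.8413°.
For the longitude increment, Δλ = atan2( sin θ sin δ cos φ₁, cos δ − sin φ₁ sin φ₂ ) = atan2(-0.251670, 0.174756) = -55.2245°.
λ₂ = -95.0248° + -55.2245° = -150.2493°.

latitude 53.8413°, longitude -150.2493°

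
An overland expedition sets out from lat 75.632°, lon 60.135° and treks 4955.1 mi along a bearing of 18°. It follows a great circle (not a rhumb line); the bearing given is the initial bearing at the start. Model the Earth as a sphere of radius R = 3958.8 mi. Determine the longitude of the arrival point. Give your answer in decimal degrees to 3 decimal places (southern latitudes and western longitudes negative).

longitude -140.078°

Angular distance δ = d/R = 4955.1 / 3958.8 = 1.251667 rad.
Converting: φ₁ = 1.320027 rad, θ = 0.314159 rad.
sin φ₂ = sin φ₁ cos δ + cos φ₁ sin δ cos θ = (0.968722)(0.313740) + (0.248149)(0.949509)(0.951057) = 0.528014
φ₂ = asin(0.528014) = 0.556260 rad = 31.871°.
For the longitude increment, Δλ = atan2( sin θ sin δ cos φ₁, cos δ − sin φ₁ sin φ₂ ) = atan2(0.072810, -0.197759) = 159.787°.
λ₂ = 60.135° + 159.787° = 219.922°, normalized to (−180°, 180°] → -140.078°.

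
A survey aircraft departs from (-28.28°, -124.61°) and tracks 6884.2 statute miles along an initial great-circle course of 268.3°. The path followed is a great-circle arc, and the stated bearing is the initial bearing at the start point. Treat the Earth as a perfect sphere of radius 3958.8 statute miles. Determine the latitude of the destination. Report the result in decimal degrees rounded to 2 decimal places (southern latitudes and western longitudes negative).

Angular distance δ = d/R = 6884.2 / 3958.8 = 1.738961 rad.
Converting: φ₁ = -0.493579 rad, θ = 4.682718 rad.
Applying the spherical law of cosines for sides, sin φ₂ = sin φ₁ cos δ + cos φ₁ sin δ cos θ = 0.053542, so φ₂ = 3.07°.
Then Δλ = atan2(-0.867838, -0.142007) = -1.732991 rad, from sin θ sin δ cos φ₁ over cos δ − sin φ₁ sin φ₂.
λ₂ = -124.61° + -99.29° = -223.90°, normalized to (−180°, 180°] → 136.10°.

latitude 3.07°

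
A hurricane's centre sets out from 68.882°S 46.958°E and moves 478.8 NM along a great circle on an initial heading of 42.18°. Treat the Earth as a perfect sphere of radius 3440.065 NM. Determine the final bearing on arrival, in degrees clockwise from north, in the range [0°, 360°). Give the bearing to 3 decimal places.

final bearing 31.562°

Angular distance δ = d/R = 478.8 / 3440.065 = 0.139183 rad.
With φ₁ = -68.882° = -1.202218 rad and θ = 42.18° = 0.736180 rad:
Applying the spherical law of cosines for sides, sin φ₂ = sin φ₁ cos δ + cos φ₁ sin δ cos θ = -0.886779, so φ₂ = -62.471°.
Δλ = atan2( sin θ sin δ cos φ₁ , cos δ − sin φ₁ sin φ₂ ) = atan2(0.033563, 0.163106) = 0.202940 rad = 11.628°.
λ₂ = λ₁ + Δλ = 58.586°.
The forward bearing on arrival equals the back-azimuth from the destination plus 180°.
Back-azimuth from P₂ (-62.471°, 58.586°) to P₁ (-68.882°, 46.958°), with Δλ' = λ₁ − λ₂ = -11.628°: atan2( sin Δλ' cos φ₁ , cos φ₂ sin φ₁ − sin φ₂ cos φ₁ cos Δλ' ) = 211.562°.
Final bearing = (211.562° + 180°) mod 360° = 31.562°.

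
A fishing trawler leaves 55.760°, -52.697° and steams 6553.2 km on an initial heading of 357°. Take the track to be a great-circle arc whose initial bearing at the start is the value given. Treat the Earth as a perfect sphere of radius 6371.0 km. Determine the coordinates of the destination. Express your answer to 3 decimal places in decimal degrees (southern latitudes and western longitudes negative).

latitude 65.215°, longitude 133.442°

Central angle δ = d/R = 1.028598 rad.
Start latitude φ₁ = 0.973196 rad; initial bearing θ = 6.230825 rad.
sin φ₂ = sin φ₁ cos δ + cos φ₁ sin δ cos θ = (0.826688)(0.516020) + (0.562661)(0.856577)(0.998630) = 0.907889
φ₂ = asin(0.907889) = 1.138220 rad = 65.215°.
For the longitude increment, Δλ = atan2( sin θ sin δ cos φ₁, cos δ − sin φ₁ sin φ₂ ) = atan2(-0.025224, -0.234521) = -173.861°.
λ₂ = -52.697° + -173.861° = -226.558°, normalized to (−180°, 180°] → 133.442°.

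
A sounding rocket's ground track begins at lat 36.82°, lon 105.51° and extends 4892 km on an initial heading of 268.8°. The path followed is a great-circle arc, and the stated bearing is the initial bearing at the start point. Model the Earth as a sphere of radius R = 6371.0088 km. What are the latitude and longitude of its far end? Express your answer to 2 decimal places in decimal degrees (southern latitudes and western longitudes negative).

latitude 24.80°, longitude 55.60°

The arc subtends δ = 4892/6371.0088 = 0.767853 rad at the centre.
With φ₁ = 36.82° = 0.642630 rad and θ = 268.8° = 4.691445 rad:
Destination latitude: φ₂ = arcsin( sin φ₁ cos δ + cos φ₁ sin δ cos θ ) = arcsin(0.419496) = 24.80°.
For the longitude increment, Δλ = atan2( sin θ sin δ cos φ₁, cos δ − sin φ₁ sin φ₂ ) = atan2(-0.555915, 0.467998) = -49.91°.
λ₂ = 105.51° + -49.91° = 55.60°.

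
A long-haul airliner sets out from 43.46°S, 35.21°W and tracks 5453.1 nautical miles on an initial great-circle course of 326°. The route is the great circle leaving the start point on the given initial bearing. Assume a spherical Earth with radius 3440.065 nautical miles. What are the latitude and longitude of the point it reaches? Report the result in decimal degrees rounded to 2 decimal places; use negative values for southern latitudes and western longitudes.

latitude 37.70°, longitude -80.18°

Central angle δ = d/R = 1.585174 rad.
Start latitude φ₁ = -0.758520 rad; initial bearing θ = 5.689773 rad.
sin φ₂ = sin φ₁ cos δ + cos φ₁ sin δ cos θ = (-0.687848)(-0.014377) + (0.725855)(0.999897)(0.829038) = 0.611588
φ₂ = asin(0.611588) = 0.658066 rad = 37.70°.
Then Δλ = atan2(-0.405851, 0.406303) = -0.784842 rad, from sin θ sin δ cos φ₁ over cos δ − sin φ₁ sin φ₂.
Hence λ₂ = -35.21° + -44.97° = -80.18°.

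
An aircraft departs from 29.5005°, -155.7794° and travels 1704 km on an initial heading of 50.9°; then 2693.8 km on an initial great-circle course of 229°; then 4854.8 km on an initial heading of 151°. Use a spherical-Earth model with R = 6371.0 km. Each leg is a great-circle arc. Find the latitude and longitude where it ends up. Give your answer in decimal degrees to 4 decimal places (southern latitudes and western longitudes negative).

latitude -17.9663°, longitude -139.3636°

Apply the spherical direct solution leg by leg, carrying full precision between legs.
Leg 1: from (29.5005°, -155.7794°), δ = 1704/6371 = 0.267462 rad, θ = 50.9° → φ = 38.3155°, λ = -140.6262°.
Leg 2: from (38.3155°, -140.6262°), δ = 2693.8/6371 = 0.422822 rad, θ = 229° → φ = 20.7426°, λ = -159.9648°.
Leg 3: from (20.7426°, -159.9648°), δ = 4854.8/6371 = 0.762015 rad, θ = 151° → φ = -17.9663°, λ = -139.3636°.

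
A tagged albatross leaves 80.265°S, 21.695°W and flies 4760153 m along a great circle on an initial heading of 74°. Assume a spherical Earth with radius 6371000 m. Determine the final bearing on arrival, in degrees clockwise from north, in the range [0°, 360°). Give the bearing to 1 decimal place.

final bearing 13.0°

δ = 4760153/6371000 = 0.747159 rad (42.8091°).
With φ₁ = -80.265° = -1.400889 rad and θ = 74° = 1.291544 rad:
Applying the spherical law of cosines for sides, sin φ₂ = sin φ₁ cos δ + cos φ₁ sin δ cos θ = -0.691385, so φ₂ = -43.740°.
For the longitude increment, Δλ = atan2( sin θ sin δ cos φ₁, cos δ − sin φ₁ sin φ₂ ) = atan2(0.110456, 0.052192) = 64.708°.
λ₂ = λ₁ + Δλ = 43.013°.
The forward bearing on arrival equals the back-azimuth from the destination plus 180°.
Back-azimuth from P₂ (-43.7°, 43.0°) to P₁ (-80.3°, -21.7°), with Δλ' = λ₁ − λ₂ = -64.7°: atan2( sin Δλ' cos φ₁ , cos φ₂ sin φ₁ − sin φ₂ cos φ₁ cos Δλ' ) = 193.0°.
Final bearing = (193.0° + 180°) mod 360° = 13.0°.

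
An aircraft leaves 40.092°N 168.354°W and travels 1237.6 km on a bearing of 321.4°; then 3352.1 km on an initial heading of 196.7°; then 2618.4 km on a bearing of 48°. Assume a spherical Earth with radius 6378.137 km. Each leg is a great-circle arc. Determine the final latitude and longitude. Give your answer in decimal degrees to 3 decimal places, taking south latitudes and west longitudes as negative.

latitude 33.518°, longitude -166.719°

Apply the spherical direct solution leg by leg, carrying full precision between legs.
Leg 1: from (40.092°, -168.354°), δ = 1237.6/6378.137 = 0.194038 rad, θ = 321.4° → φ = 48.350°, λ = -178.783°.
Leg 2: from (48.350°, -178.783°), δ = 3352.1/6378.137 = 0.525561 rad, θ = 196.7° → φ = 19.088°, λ = 172.442°.
Leg 3: from (19.088°, 172.442°), δ = 2618.4/6378.137 = 0.410527 rad, θ = 48° → φ = 33.518°, λ = -166.719°.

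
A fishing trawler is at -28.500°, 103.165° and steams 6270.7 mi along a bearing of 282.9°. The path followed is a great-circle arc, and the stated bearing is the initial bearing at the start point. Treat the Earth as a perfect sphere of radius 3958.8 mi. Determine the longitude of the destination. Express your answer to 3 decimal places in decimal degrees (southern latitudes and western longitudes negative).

longitude 18.727°

The arc subtends δ = 6270.7/3958.8 = 1.583990 rad at the centre.
Start latitude φ₁ = -0.497419 rad; initial bearing θ = 4.937536 rad.
Applying the spherical law of cosines for sides, sin φ₂ = sin φ₁ cos δ + cos φ₁ sin δ cos θ = 0.202474, so φ₂ = 11.682°.
Δλ = atan2( sin θ sin δ cos φ₁ , cos δ − sin φ₁ sin φ₂ ) = atan2(-0.856562, 0.083419) = -1.473714 rad = -84.438°.
λ₂ = λ₁ + Δλ = 18.727°.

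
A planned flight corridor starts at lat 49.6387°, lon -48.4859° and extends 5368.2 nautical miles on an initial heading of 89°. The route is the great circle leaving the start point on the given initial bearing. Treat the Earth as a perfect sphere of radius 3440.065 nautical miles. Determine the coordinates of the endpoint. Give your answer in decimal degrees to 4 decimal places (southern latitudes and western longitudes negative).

δ = 5368.2/3440.065 = 1.560494 rad (89.4097°).
With φ₁ = 49.6387° = 0.866359 rad and θ = 89° = 1.553343 rad:
Destination latitude: φ₂ = arcsin( sin φ₁ cos δ + cos φ₁ sin δ cos θ ) = arcsin(0.019152) = 1.0974°.
Δλ = atan2( sin θ sin δ cos φ₁ , cos δ − sin φ₁ sin φ₂ ) = atan2(0.647472, -0.004291) = 1.577423 rad = 90.3797°.
λ₂ = -48.4859° + 90.3797° = 41.8938°.

latitude 1.0974°, longitude 41.8938°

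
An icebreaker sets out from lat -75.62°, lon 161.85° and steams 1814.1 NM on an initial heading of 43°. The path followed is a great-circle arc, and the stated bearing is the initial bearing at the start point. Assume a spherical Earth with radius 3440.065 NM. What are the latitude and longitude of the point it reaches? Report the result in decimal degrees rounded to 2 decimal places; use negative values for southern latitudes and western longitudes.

Central angle δ = d/R = 0.527345 rad.
Converting: φ₁ = -1.319818 rad, θ = 0.750492 rad.
Destination latitude: φ₂ = arcsin( sin φ₁ cos δ + cos φ₁ sin δ cos θ ) = arcsin(-0.745668) = -48.22°.
For the longitude increment, Δλ = atan2( sin θ sin δ cos φ₁, cos δ − sin φ₁ sin φ₂ ) = atan2(0.085237, 0.141841) = 31.00°.
λ₂ = 161.85° + 31.00° = 192.85°, normalized to (−180°, 180°] → -167.15°.

latitude -48.22°, longitude -167.15°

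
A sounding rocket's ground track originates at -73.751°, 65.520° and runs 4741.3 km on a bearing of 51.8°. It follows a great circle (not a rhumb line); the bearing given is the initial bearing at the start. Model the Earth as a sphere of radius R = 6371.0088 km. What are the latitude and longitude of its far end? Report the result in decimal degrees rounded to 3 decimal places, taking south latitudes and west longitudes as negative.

Central angle δ = d/R = 0.744199 rad.
With φ₁ = -73.751° = -1.287198 rad and θ = 51.8° = 0.904081 rad:
Destination latitude: φ₂ = arcsin( sin φ₁ cos δ + cos φ₁ sin δ cos θ ) = arcsin(-0.589032) = -36.088°.
Then Δλ = atan2(0.148951, 0.170127) = 0.719130 rad, from sin θ sin δ cos φ₁ over cos δ − sin φ₁ sin φ₂.
λ₂ = 65.520° + 41.203° = 106.723°.

latitude -36.088°, longitude 106.723°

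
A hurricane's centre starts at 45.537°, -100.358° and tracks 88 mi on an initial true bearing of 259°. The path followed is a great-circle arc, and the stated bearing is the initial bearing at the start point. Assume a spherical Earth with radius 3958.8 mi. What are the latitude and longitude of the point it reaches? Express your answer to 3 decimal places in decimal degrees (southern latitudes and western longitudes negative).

Central angle δ = d/R = 0.022229 rad.
Converting: φ₁ = 0.794771 rad, θ = 4.520403 rad.
Applying the spherical law of cosines for sides, sin φ₂ = sin φ₁ cos δ + cos φ₁ sin δ cos θ = 0.710556, so φ₂ = 45.280°.
Then Δλ = atan2(-0.015283, 0.492627) = -0.031013 rad, from sin θ sin δ cos φ₁ over cos δ − sin φ₁ sin φ₂.
λ₂ = -100.358° + -1.777° = -102.135°.

latitude 45.280°, longitude -102.135°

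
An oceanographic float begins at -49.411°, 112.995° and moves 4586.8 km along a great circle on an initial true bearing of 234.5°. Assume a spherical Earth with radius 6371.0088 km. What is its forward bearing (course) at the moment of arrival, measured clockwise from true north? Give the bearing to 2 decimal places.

Angular distance δ = d/R = 4586.8 / 6371.0088 = 0.719949 rad.
With φ₁ = -49.411° = -0.862385 rad and θ = 234.5° = 4.092797 rad:
Applying the spherical law of cosines for sides, sin φ₂ = sin φ₁ cos δ + cos φ₁ sin δ cos θ = -0.820059, so φ₂ = -55.091°.
Δλ = atan2( sin θ sin δ cos φ₁ , cos δ − sin φ₁ sin φ₂ ) = atan2(-0.349247, 0.129089) = -1.216749 rad = -69.715°.
λ₂ = 112.995° + -69.715° = 43.280°.
The forward bearing on arrival equals the back-azimuth from the destination plus 180°.
Back-azimuth from P₂ (-55.09°, 43.28°) to P₁ (-49.41°, 113.00°), with Δλ' = λ₁ − λ₂ = 69.71°: atan2( sin Δλ' cos φ₁ , cos φ₂ sin φ₁ − sin φ₂ cos φ₁ cos Δλ' ) = 112.24°.
Final bearing = (112.24° + 180°) mod 360° = 292.24°.

final bearing 292.24°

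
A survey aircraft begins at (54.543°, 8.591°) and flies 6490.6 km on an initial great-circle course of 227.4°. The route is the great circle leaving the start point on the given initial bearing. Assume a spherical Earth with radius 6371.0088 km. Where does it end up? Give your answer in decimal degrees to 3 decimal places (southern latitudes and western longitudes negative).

Angular distance δ = d/R = 6490.6 / 6371.0088 = 1.018771 rad.
Start latitude φ₁ = 0.951955 rad; initial bearing θ = 3.968879 rad.
sin φ₂ = sin φ₁ cos δ + cos φ₁ sin δ cos θ = (0.814551)(0.524413) + (0.580092)(0.851464)(-0.676876) = 0.092833
φ₂ = asin(0.092833) = 0.092967 rad = 5.327°.
For the longitude increment, Δλ = atan2( sin θ sin δ cos φ₁, cos δ − sin φ₁ sin φ₂ ) = atan2(-0.363579, 0.448795) = -39.012°.
λ₂ = 8.591° + -39.012° = -30.421°.

latitude 5.327°, longitude -30.421°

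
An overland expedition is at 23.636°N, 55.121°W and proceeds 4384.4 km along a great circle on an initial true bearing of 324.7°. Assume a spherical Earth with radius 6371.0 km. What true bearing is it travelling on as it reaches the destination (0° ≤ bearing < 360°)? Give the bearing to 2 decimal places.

final bearing 301.38°

The arc subtends δ = 4384.4/6371 = 0.688181 rad at the centre.
Start latitude φ₁ = 0.412526 rad; initial bearing θ = 5.667084 rad.
sin φ₂ = sin φ₁ cos δ + cos φ₁ sin δ cos θ = (0.400925)(0.772403) + (0.916111)(0.635133)(0.816138) = 0.784547
φ₂ = asin(0.784547) = 0.901965 rad = 51.679°.
For the longitude increment, Δλ = atan2( sin θ sin δ cos φ₁, cos δ − sin φ₁ sin φ₂ ) = atan2(-0.336228, 0.457858) = -36.292°.
λ₂ = λ₁ + Δλ = -91.413°.
The forward bearing on arrival equals the back-azimuth from the destination plus 180°.
Back-azimuth from P₂ (51.68°, -91.41°) to P₁ (23.64°, -55.12°), with Δλ' = λ₁ − λ₂ = 36.29°: atan2( sin Δλ' cos φ₁ , cos φ₂ sin φ₁ − sin φ₂ cos φ₁ cos Δλ' ) = 121.38°.
Final bearing = (121.38° + 180°) mod 360° = 301.38°.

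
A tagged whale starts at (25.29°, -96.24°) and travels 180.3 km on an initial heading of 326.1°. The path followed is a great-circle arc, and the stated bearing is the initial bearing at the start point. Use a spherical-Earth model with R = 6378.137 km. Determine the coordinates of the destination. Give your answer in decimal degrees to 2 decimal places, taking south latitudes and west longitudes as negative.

Angular distance δ = d/R = 180.3 / 6378.137 = 0.028268 rad.
With φ₁ = 25.29° = 0.441394 rad and θ = 326.1° = 5.691519 rad:
Destination latitude: φ₂ = arcsin( sin φ₁ cos δ + cos φ₁ sin δ cos θ ) = arcsin(0.448241) = 26.63°.
Δλ = atan2( sin θ sin δ cos φ₁ , cos δ − sin φ₁ sin φ₂ ) = atan2(-0.014254, 0.808112) = -0.017636 rad = -1.01°.
λ₂ = λ₁ + Δλ = -97.25°.

latitude 26.63°, longitude -97.25°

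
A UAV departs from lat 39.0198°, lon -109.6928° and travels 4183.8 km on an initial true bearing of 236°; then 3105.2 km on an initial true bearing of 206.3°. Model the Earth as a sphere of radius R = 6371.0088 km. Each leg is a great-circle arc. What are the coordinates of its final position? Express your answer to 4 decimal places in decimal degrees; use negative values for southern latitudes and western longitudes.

latitude -11.6551°, longitude -153.2910°

Apply the spherical direct solution leg by leg, carrying full precision between legs.
Leg 1: from (39.0198°, -109.6928°), δ = 4183.8/6371.0088 = 0.656693 rad, θ = 236° → φ = 13.4979°, λ = -141.0590°.
Leg 2: from (13.4979°, -141.0590°), δ = 3105.2/6371.0088 = 0.487395 rad, θ = 206.3° → φ = -11.6551°, λ = -153.2910°.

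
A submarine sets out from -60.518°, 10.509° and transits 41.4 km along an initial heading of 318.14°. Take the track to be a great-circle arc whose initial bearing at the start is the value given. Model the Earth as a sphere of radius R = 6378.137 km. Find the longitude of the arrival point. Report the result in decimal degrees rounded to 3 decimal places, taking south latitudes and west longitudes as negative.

The arc subtends δ = 41.4/6378.137 = 0.006491 rad at the centre.
With φ₁ = -60.518° = -1.056238 rad and θ = 318.14° = 5.552590 rad:
Destination latitude: φ₂ = arcsin( sin φ₁ cos δ + cos φ₁ sin δ cos θ ) = arcsin(-0.868113) = -60.240°.
Δλ = atan2( sin θ sin δ cos φ₁ , cos δ − sin φ₁ sin φ₂ ) = atan2(-0.002132, 0.244278) = -0.008726 rad = -0.500°.
Hence λ₂ = 10.509° + -0.500° = 10.009°.

longitude 10.009°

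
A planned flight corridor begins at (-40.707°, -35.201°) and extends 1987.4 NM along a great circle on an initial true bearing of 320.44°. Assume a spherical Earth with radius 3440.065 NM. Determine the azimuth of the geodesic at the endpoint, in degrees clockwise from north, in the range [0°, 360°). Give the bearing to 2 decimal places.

The arc subtends δ = 1987.4/3440.065 = 0.577722 rad at the centre.
With φ₁ = -40.707° = -0.710471 rad and θ = 320.44° = 5.592733 rad:
sin φ₂ = sin φ₁ cos δ + cos φ₁ sin δ cos θ = (-0.652191)(0.837709) + (0.758055)(0.546117)(0.770958) = -0.227180
φ₂ = asin(-0.227180) = -0.229181 rad = -13.131°.
Then Δλ = atan2(-0.263662, 0.689544) = -0.365218 rad, from sin θ sin δ cos φ₁ over cos δ − sin φ₁ sin φ₂.
λ₂ = λ₁ + Δλ = -56.126°.
The forward bearing on arrival equals the back-azimuth from the destination plus 180°.
Back-azimuth from P₂ (-13.13°, -56.13°) to P₁ (-40.71°, -35.20°), with Δλ' = λ₁ − λ₂ = 20.93°: atan2( sin Δλ' cos φ₁ , cos φ₂ sin φ₁ − sin φ₂ cos φ₁ cos Δλ' ) = 150.28°.
Final bearing = (150.28° + 180°) mod 360° = 330.28°.

final bearing 330.28°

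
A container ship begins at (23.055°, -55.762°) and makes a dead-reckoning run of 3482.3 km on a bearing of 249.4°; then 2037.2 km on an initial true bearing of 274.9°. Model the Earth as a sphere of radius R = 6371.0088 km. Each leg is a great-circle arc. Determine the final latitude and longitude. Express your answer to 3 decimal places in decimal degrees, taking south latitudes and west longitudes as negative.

latitude 10.622°, longitude -103.908°

Apply the spherical direct solution leg by leg, carrying full precision between legs.
Leg 1: from (23.055°, -55.762°), δ = 3482.3/6371.0088 = 0.546585 rad, θ = 249.4° → φ = 9.572°, λ = -85.327°.
Leg 2: from (9.572°, -85.327°), δ = 2037.2/6371.0088 = 0.319761 rad, θ = 274.9° → φ = 10.622°, λ = -103.908°.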